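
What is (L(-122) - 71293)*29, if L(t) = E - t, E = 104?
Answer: -2060943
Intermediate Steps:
L(t) = 104 - t
(L(-122) - 71293)*29 = ((104 - 1*(-122)) - 71293)*29 = ((104 + 122) - 71293)*29 = (226 - 71293)*29 = -71067*29 = -2060943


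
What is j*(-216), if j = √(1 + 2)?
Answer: -216*√3 ≈ -374.12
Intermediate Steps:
j = √3 ≈ 1.7320
j*(-216) = √3*(-216) = -216*√3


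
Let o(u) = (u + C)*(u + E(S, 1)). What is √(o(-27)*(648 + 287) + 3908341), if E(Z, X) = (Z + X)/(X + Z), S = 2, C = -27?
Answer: √5221081 ≈ 2285.0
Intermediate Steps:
E(Z, X) = 1 (E(Z, X) = (X + Z)/(X + Z) = 1)
o(u) = (1 + u)*(-27 + u) (o(u) = (u - 27)*(u + 1) = (-27 + u)*(1 + u) = (1 + u)*(-27 + u))
√(o(-27)*(648 + 287) + 3908341) = √((-27 + (-27)² - 26*(-27))*(648 + 287) + 3908341) = √((-27 + 729 + 702)*935 + 3908341) = √(1404*935 + 3908341) = √(1312740 + 3908341) = √5221081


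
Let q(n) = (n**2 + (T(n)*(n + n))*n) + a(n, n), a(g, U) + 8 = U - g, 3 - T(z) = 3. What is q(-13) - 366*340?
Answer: -124279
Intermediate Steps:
T(z) = 0 (T(z) = 3 - 1*3 = 3 - 3 = 0)
a(g, U) = -8 + U - g (a(g, U) = -8 + (U - g) = -8 + U - g)
q(n) = -8 + n**2 (q(n) = (n**2 + (0*(n + n))*n) + (-8 + n - n) = (n**2 + (0*(2*n))*n) - 8 = (n**2 + 0*n) - 8 = (n**2 + 0) - 8 = n**2 - 8 = -8 + n**2)
q(-13) - 366*340 = (-8 + (-13)**2) - 366*340 = (-8 + 169) - 124440 = 161 - 124440 = -124279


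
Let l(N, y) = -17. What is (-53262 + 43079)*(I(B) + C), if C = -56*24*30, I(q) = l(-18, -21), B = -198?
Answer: 410751671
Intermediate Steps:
I(q) = -17
C = -40320 (C = -1344*30 = -40320)
(-53262 + 43079)*(I(B) + C) = (-53262 + 43079)*(-17 - 40320) = -10183*(-40337) = 410751671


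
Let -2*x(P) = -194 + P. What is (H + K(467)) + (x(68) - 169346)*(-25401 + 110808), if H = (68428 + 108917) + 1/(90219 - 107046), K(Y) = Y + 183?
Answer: -243280983054823/16827 ≈ -1.4458e+10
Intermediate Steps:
x(P) = 97 - P/2 (x(P) = -(-194 + P)/2 = 97 - P/2)
K(Y) = 183 + Y
H = 2984184314/16827 (H = 177345 + 1/(-16827) = 177345 - 1/16827 = 2984184314/16827 ≈ 1.7735e+5)
(H + K(467)) + (x(68) - 169346)*(-25401 + 110808) = (2984184314/16827 + (183 + 467)) + ((97 - ½*68) - 169346)*(-25401 + 110808) = (2984184314/16827 + 650) + ((97 - 34) - 169346)*85407 = 2995121864/16827 + (63 - 169346)*85407 = 2995121864/16827 - 169283*85407 = 2995121864/16827 - 14457953181 = -243280983054823/16827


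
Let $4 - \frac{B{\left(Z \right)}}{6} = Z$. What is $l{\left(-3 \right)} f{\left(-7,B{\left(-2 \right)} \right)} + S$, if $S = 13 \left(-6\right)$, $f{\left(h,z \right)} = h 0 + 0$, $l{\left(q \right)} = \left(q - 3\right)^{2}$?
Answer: $-78$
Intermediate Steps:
$l{\left(q \right)} = \left(-3 + q\right)^{2}$
$B{\left(Z \right)} = 24 - 6 Z$
$f{\left(h,z \right)} = 0$ ($f{\left(h,z \right)} = 0 + 0 = 0$)
$S = -78$
$l{\left(-3 \right)} f{\left(-7,B{\left(-2 \right)} \right)} + S = \left(-3 - 3\right)^{2} \cdot 0 - 78 = \left(-6\right)^{2} \cdot 0 - 78 = 36 \cdot 0 - 78 = 0 - 78 = -78$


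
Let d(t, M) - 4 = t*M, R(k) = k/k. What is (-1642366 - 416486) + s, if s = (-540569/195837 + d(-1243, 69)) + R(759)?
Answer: -419995312487/195837 ≈ -2.1446e+6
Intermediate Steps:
R(k) = 1
d(t, M) = 4 + M*t (d(t, M) = 4 + t*M = 4 + M*t)
s = -16795913363/195837 (s = (-540569/195837 + (4 + 69*(-1243))) + 1 = (-540569*1/195837 + (4 - 85767)) + 1 = (-540569/195837 - 85763) + 1 = -16796109200/195837 + 1 = -16795913363/195837 ≈ -85765.)
(-1642366 - 416486) + s = (-1642366 - 416486) - 16795913363/195837 = -2058852 - 16795913363/195837 = -419995312487/195837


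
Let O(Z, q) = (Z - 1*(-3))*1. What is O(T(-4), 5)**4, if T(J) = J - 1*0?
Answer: 1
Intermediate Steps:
T(J) = J (T(J) = J + 0 = J)
O(Z, q) = 3 + Z (O(Z, q) = (Z + 3)*1 = (3 + Z)*1 = 3 + Z)
O(T(-4), 5)**4 = (3 - 4)**4 = (-1)**4 = 1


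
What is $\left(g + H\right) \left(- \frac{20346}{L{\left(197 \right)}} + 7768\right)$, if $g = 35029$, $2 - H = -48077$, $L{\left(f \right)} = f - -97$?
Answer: $\frac{31351745028}{49} \approx 6.3983 \cdot 10^{8}$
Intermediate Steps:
$L{\left(f \right)} = 97 + f$ ($L{\left(f \right)} = f + 97 = 97 + f$)
$H = 48079$ ($H = 2 - -48077 = 2 + 48077 = 48079$)
$\left(g + H\right) \left(- \frac{20346}{L{\left(197 \right)}} + 7768\right) = \left(35029 + 48079\right) \left(- \frac{20346}{97 + 197} + 7768\right) = 83108 \left(- \frac{20346}{294} + 7768\right) = 83108 \left(\left(-20346\right) \frac{1}{294} + 7768\right) = 83108 \left(- \frac{3391}{49} + 7768\right) = 83108 \cdot \frac{377241}{49} = \frac{31351745028}{49}$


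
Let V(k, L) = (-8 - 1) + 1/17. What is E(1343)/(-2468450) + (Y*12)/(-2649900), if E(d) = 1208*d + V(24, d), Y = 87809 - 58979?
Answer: -146001967974/185332460225 ≈ -0.78778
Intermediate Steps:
Y = 28830
V(k, L) = -152/17 (V(k, L) = -9 + 1/17 = -152/17)
E(d) = -152/17 + 1208*d (E(d) = 1208*d - 152/17 = -152/17 + 1208*d)
E(1343)/(-2468450) + (Y*12)/(-2649900) = (-152/17 + 1208*1343)/(-2468450) + (28830*12)/(-2649900) = (-152/17 + 1622344)*(-1/2468450) + 345960*(-1/2649900) = (27579696/17)*(-1/2468450) - 5766/44165 = -13789848/20981825 - 5766/44165 = -146001967974/185332460225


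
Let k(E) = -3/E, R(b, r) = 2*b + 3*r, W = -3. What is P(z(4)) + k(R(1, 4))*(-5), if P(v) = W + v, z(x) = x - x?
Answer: -27/14 ≈ -1.9286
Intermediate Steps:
z(x) = 0
P(v) = -3 + v
P(z(4)) + k(R(1, 4))*(-5) = (-3 + 0) - 3/(2*1 + 3*4)*(-5) = -3 - 3/(2 + 12)*(-5) = -3 - 3/14*(-5) = -3 + 15/14 = -27/14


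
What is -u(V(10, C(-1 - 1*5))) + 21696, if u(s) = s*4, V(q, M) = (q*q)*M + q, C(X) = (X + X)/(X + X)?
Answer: 21256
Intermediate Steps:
C(X) = 1 (C(X) = (2*X)/((2*X)) = (2*X)*(1/(2*X)) = 1)
V(q, M) = q + M*q**2 (V(q, M) = q**2*M + q = M*q**2 + q = q + M*q**2)
u(s) = 4*s
-u(V(10, C(-1 - 1*5))) + 21696 = -4*10*(1 + 1*10) + 21696 = -4*10*(1 + 10) + 21696 = -4*10*11 + 21696 = -4*110 + 21696 = -1*440 + 21696 = -440 + 21696 = 21256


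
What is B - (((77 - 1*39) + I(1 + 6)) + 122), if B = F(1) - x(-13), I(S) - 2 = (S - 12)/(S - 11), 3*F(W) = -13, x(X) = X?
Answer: -1855/12 ≈ -154.58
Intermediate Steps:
F(W) = -13/3 (F(W) = (⅓)*(-13) = -13/3)
I(S) = 2 + (-12 + S)/(-11 + S) (I(S) = 2 + (S - 12)/(S - 11) = 2 + (-12 + S)/(-11 + S))
B = 26/3 (B = -13/3 - 1*(-13) = -13/3 + 13 = 26/3 ≈ 8.6667)
B - (((77 - 1*39) + I(1 + 6)) + 122) = 26/3 - (((77 - 1*39) + (-34 + 3*(1 + 6))/(-11 + (1 + 6))) + 122) = 26/3 - (((77 - 39) + (-34 + 3*7)/(-11 + 7)) + 122) = 26/3 - ((38 + (-34 + 21)/(-4)) + 122) = 26/3 - ((38 - ¼*(-13)) + 122) = 26/3 - ((38 + 13/4) + 122) = 26/3 - (165/4 + 122) = 26/3 - 1*653/4 = 26/3 - 653/4 = -1855/12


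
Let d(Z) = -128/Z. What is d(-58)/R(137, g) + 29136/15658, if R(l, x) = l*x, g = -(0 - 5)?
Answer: 289894376/155523085 ≈ 1.8640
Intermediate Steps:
g = 5 (g = -1*(-5) = 5)
d(-58)/R(137, g) + 29136/15658 = (-128/(-58))/((137*5)) + 29136/15658 = -128*(-1/58)/685 + 29136*(1/15658) = (64/29)*(1/685) + 14568/7829 = 64/19865 + 14568/7829 = 289894376/155523085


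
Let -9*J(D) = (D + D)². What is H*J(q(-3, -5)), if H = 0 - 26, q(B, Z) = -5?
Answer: 2600/9 ≈ 288.89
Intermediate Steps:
J(D) = -4*D²/9 (J(D) = -(D + D)²/9 = -4*D²/9)
H = -26
H*J(q(-3, -5)) = -(-104)*(-5)²/9 = -(-104)*25/9 = -26*(-100/9) = 2600/9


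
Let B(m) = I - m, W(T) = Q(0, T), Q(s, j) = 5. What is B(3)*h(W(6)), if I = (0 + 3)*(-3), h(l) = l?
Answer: -60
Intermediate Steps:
W(T) = 5
I = -9 (I = 3*(-3) = -9)
B(m) = -9 - m
B(3)*h(W(6)) = (-9 - 1*3)*5 = (-9 - 3)*5 = -12*5 = -60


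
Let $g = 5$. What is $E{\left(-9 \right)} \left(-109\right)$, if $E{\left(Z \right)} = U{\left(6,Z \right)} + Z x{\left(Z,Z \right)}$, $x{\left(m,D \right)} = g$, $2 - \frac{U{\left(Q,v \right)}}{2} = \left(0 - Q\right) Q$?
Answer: $-3379$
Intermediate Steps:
$U{\left(Q,v \right)} = 4 + 2 Q^{2}$ ($U{\left(Q,v \right)} = 4 - 2 \left(0 - Q\right) Q = 4 - 2 - Q Q = 4 - 2 \left(- Q^{2}\right) = 4 + 2 Q^{2}$)
$x{\left(m,D \right)} = 5$
$E{\left(Z \right)} = 76 + 5 Z$ ($E{\left(Z \right)} = \left(4 + 2 \cdot 6^{2}\right) + Z 5 = \left(4 + 2 \cdot 36\right) + 5 Z = \left(4 + 72\right) + 5 Z = 76 + 5 Z$)
$E{\left(-9 \right)} \left(-109\right) = \left(76 + 5 \left(-9\right)\right) \left(-109\right) = \left(76 - 45\right) \left(-109\right) = 31 \left(-109\right) = -3379$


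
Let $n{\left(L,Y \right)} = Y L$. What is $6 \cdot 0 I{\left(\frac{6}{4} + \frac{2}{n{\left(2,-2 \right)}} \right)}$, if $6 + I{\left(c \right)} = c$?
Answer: $0$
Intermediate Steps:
$n{\left(L,Y \right)} = L Y$
$I{\left(c \right)} = -6 + c$
$6 \cdot 0 I{\left(\frac{6}{4} + \frac{2}{n{\left(2,-2 \right)}} \right)} = 6 \cdot 0 \left(-6 + \left(\frac{6}{4} + \frac{2}{2 \left(-2\right)}\right)\right) = 0 \left(-6 + \left(6 \cdot \frac{1}{4} + \frac{2}{-4}\right)\right) = 0 \left(-6 + \left(\frac{3}{2} + 2 \left(- \frac{1}{4}\right)\right)\right) = 0 \left(-6 + \left(\frac{3}{2} - \frac{1}{2}\right)\right) = 0 \left(-6 + 1\right) = 0 \left(-5\right) = 0$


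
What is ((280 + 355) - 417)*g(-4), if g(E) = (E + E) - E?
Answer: -872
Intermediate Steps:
g(E) = E (g(E) = 2*E - E = E)
((280 + 355) - 417)*g(-4) = ((280 + 355) - 417)*(-4) = (635 - 417)*(-4) = 218*(-4) = -872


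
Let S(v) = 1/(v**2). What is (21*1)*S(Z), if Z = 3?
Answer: 7/3 ≈ 2.3333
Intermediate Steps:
S(v) = v**(-2)
(21*1)*S(Z) = (21*1)/3**2 = 21*(1/9) = 7/3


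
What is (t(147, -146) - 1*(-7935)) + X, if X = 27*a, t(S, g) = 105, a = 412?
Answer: 19164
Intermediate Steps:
X = 11124 (X = 27*412 = 11124)
(t(147, -146) - 1*(-7935)) + X = (105 - 1*(-7935)) + 11124 = (105 + 7935) + 11124 = 8040 + 11124 = 19164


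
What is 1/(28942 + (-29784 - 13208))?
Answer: -1/14050 ≈ -7.1174e-5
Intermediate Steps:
1/(28942 + (-29784 - 13208)) = 1/(28942 - 42992) = 1/(-14050) = -1/14050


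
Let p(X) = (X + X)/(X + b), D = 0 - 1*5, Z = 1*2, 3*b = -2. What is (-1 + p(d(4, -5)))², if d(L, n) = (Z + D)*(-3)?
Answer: 841/625 ≈ 1.3456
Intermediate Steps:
b = -⅔ (b = (⅓)*(-2) = -⅔ ≈ -0.66667)
Z = 2
D = -5 (D = 0 - 5 = -5)
d(L, n) = 9 (d(L, n) = (2 - 5)*(-3) = -3*(-3) = 9)
p(X) = 2*X/(-⅔ + X) (p(X) = (X + X)/(X - ⅔) = (2*X)/(-⅔ + X) = 2*X/(-⅔ + X))
(-1 + p(d(4, -5)))² = (-1 + 6*9/(-2 + 3*9))² = (-1 + 6*9/(-2 + 27))² = (-1 + 6*9/25)² = (-1 + 6*9*(1/25))² = (-1 + 54/25)² = (29/25)² = 841/625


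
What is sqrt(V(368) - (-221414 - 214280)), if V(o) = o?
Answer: sqrt(436062) ≈ 660.35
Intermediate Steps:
sqrt(V(368) - (-221414 - 214280)) = sqrt(368 - (-221414 - 214280)) = sqrt(368 - 1*(-435694)) = sqrt(368 + 435694) = sqrt(436062)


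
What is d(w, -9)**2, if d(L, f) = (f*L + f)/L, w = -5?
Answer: 1296/25 ≈ 51.840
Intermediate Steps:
d(L, f) = (f + L*f)/L (d(L, f) = (L*f + f)/L = (f + L*f)/L)
d(w, -9)**2 = (-9 - 9/(-5))**2 = (-9 - 9*(-1/5))**2 = (-9 + 9/5)**2 = (-36/5)**2 = 1296/25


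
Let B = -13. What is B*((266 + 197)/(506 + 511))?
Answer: -6019/1017 ≈ -5.9184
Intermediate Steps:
B*((266 + 197)/(506 + 511)) = -13*(266 + 197)/(506 + 511) = -6019/1017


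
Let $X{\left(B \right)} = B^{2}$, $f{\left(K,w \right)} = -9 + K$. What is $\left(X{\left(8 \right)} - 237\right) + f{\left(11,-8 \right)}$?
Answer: $-171$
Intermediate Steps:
$\left(X{\left(8 \right)} - 237\right) + f{\left(11,-8 \right)} = \left(8^{2} - 237\right) + \left(-9 + 11\right) = \left(64 - 237\right) + 2 = -173 + 2 = -171$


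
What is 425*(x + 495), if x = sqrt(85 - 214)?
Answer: 210375 + 425*I*sqrt(129) ≈ 2.1038e+5 + 4827.1*I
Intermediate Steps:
x = I*sqrt(129) (x = sqrt(-129) = I*sqrt(129) ≈ 11.358*I)
425*(x + 495) = 425*(I*sqrt(129) + 495) = 425*(495 + I*sqrt(129)) = 210375 + 425*I*sqrt(129)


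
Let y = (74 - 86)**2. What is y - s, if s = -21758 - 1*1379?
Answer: 23281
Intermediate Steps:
y = 144 (y = (-12)**2 = 144)
s = -23137 (s = -21758 - 1379 = -23137)
y - s = 144 - 1*(-23137) = 144 + 23137 = 23281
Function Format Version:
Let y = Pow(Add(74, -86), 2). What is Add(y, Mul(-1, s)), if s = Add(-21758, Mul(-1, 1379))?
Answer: 23281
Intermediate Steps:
y = 144 (y = Pow(-12, 2) = 144)
s = -23137 (s = Add(-21758, -1379) = -23137)
Add(y, Mul(-1, s)) = Add(144, Mul(-1, -23137)) = Add(144, 23137) = 23281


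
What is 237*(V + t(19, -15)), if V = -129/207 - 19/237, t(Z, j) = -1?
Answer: -9285/23 ≈ -403.70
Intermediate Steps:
V = -1278/1817 (V = -129*1/207 - 19*1/237 = -43/69 - 19/237 = -1278/1817 ≈ -0.70336)
237*(V + t(19, -15)) = 237*(-1278/1817 - 1) = 237*(-3095/1817) = -9285/23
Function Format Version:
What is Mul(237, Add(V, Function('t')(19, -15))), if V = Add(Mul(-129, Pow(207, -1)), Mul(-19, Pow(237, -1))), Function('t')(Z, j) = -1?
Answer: Rational(-9285, 23) ≈ -403.70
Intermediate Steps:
V = Rational(-1278, 1817) (V = Add(Mul(-129, Rational(1, 207)), Mul(-19, Rational(1, 237))) = Add(Rational(-43, 69), Rational(-19, 237)) = Rational(-1278, 1817) ≈ -0.70336)
Mul(237, Add(V, Function('t')(19, -15))) = Mul(237, Add(Rational(-1278, 1817), -1)) = Mul(237, Rational(-3095, 1817)) = Rational(-9285, 23)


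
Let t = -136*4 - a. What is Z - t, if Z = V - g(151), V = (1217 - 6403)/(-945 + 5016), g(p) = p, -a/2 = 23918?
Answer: -193145639/4071 ≈ -47444.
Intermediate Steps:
a = -47836 (a = -2*23918 = -47836)
V = -5186/4071 ≈ -1.2739
t = 47292 (t = -136*4 - 1*(-47836) = -544 + 47836 = 47292)
Z = -619907/4071 (Z = -5186/4071 - 1*151 = -5186/4071 - 151 = -619907/4071 ≈ -152.27)
Z - t = -619907/4071 - 1*47292 = -619907/4071 - 47292 = -193145639/4071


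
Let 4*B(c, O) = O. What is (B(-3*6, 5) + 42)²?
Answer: 29929/16 ≈ 1870.6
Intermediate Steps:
B(c, O) = O/4
(B(-3*6, 5) + 42)² = ((¼)*5 + 42)² = (5/4 + 42)² = (173/4)² = 29929/16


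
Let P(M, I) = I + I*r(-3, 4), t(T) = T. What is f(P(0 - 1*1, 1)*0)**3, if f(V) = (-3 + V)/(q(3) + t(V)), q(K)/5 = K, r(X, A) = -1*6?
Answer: -1/125 ≈ -0.0080000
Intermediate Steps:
r(X, A) = -6
q(K) = 5*K
P(M, I) = -5*I (P(M, I) = I + I*(-6) = I - 6*I = -5*I)
f(V) = (-3 + V)/(15 + V) (f(V) = (-3 + V)/(5*3 + V) = (-3 + V)/(15 + V))
f(P(0 - 1*1, 1)*0)**3 = ((-3 - 5*1*0)/(15 - 5*1*0))**3 = ((-3 - 5*0)/(15 - 5*0))**3 = ((-3 + 0)/(15 + 0))**3 = (-3/15)**3 = ((1/15)*(-3))**3 = (-1/5)**3 = -1/125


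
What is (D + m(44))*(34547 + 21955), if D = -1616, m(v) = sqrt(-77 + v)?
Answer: -91307232 + 56502*I*sqrt(33) ≈ -9.1307e+7 + 3.2458e+5*I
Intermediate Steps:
(D + m(44))*(34547 + 21955) = (-1616 + sqrt(-77 + 44))*(34547 + 21955) = (-1616 + sqrt(-33))*56502 = (-1616 + I*sqrt(33))*56502 = -91307232 + 56502*I*sqrt(33)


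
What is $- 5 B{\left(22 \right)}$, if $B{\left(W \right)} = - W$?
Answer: $110$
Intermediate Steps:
$- 5 B{\left(22 \right)} = - 5 \left(\left(-1\right) 22\right) = \left(-5\right) \left(-22\right) = 110$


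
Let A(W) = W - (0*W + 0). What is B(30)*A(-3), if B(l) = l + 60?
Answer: -270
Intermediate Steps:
A(W) = W (A(W) = W - (0 + 0) = W - 1*0 = W + 0 = W)
B(l) = 60 + l
B(30)*A(-3) = (60 + 30)*(-3) = 90*(-3) = -270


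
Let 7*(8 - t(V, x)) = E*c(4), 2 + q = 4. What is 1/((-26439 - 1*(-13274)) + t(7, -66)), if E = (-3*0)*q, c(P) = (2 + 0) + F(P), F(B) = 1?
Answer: -1/13157 ≈ -7.6005e-5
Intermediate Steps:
q = 2 (q = -2 + 4 = 2)
c(P) = 3 (c(P) = (2 + 0) + 1 = 2 + 1 = 3)
E = 0 (E = -3*0*2 = 0*2 = 0)
t(V, x) = 8 (t(V, x) = 8 - 0*3 = 8 - 1/7*0 = 8 + 0 = 8)
1/((-26439 - 1*(-13274)) + t(7, -66)) = 1/((-26439 - 1*(-13274)) + 8) = 1/((-26439 + 13274) + 8) = 1/(-13165 + 8) = 1/(-13157) = -1/13157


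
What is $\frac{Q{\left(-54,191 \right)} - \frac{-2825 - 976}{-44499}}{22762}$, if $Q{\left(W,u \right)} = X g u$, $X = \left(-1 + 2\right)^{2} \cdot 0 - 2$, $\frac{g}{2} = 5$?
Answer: $- \frac{8094761}{48232678} \approx -0.16783$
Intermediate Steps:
$g = 10$ ($g = 2 \cdot 5 = 10$)
$X = -2$ ($X = 1^{2} \cdot 0 - 2 = 1 \cdot 0 - 2 = 0 - 2 = -2$)
$Q{\left(W,u \right)} = - 20 u$ ($Q{\left(W,u \right)} = \left(-2\right) 10 u = - 20 u$)
$\frac{Q{\left(-54,191 \right)} - \frac{-2825 - 976}{-44499}}{22762} = \frac{\left(-20\right) 191 - \frac{-2825 - 976}{-44499}}{22762} = \left(-3820 - \left(-2825 - 976\right) \left(- \frac{1}{44499}\right)\right) \frac{1}{22762} = \left(-3820 - \left(-3801\right) \left(- \frac{1}{44499}\right)\right) \frac{1}{22762} = \left(-3820 - \frac{181}{2119}\right) \frac{1}{22762} = \left(- \frac{8094761}{2119}\right) \frac{1}{22762} = - \frac{8094761}{48232678}$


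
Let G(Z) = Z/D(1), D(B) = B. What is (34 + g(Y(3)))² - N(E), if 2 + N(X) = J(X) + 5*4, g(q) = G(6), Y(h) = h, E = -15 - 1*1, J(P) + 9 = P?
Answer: 1607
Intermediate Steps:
J(P) = -9 + P
E = -16 (E = -15 - 1 = -16)
G(Z) = Z (G(Z) = Z/1 = Z*1 = Z)
g(q) = 6
N(X) = 9 + X (N(X) = -2 + ((-9 + X) + 5*4) = -2 + ((-9 + X) + 20) = -2 + (11 + X) = 9 + X)
(34 + g(Y(3)))² - N(E) = (34 + 6)² - (9 - 16) = 40² - 1*(-7) = 1600 + 7 = 1607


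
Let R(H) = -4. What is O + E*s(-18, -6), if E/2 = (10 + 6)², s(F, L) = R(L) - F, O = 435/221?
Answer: 1584563/221 ≈ 7170.0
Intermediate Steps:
O = 435/221 (O = 435*(1/221) = 435/221 ≈ 1.9683)
s(F, L) = -4 - F
E = 512 (E = 2*(10 + 6)² = 2*16² = 2*256 = 512)
O + E*s(-18, -6) = 435/221 + 512*(-4 - 1*(-18)) = 435/221 + 512*(-4 + 18) = 435/221 + 512*14 = 435/221 + 7168 = 1584563/221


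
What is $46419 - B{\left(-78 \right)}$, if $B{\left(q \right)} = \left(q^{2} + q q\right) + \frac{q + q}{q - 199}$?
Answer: $\frac{9487371}{277} \approx 34250.0$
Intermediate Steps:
$B{\left(q \right)} = 2 q^{2} + \frac{2 q}{-199 + q}$ ($B{\left(q \right)} = \left(q^{2} + q^{2}\right) + \frac{2 q}{-199 + q} = 2 q^{2} + \frac{2 q}{-199 + q}$)
$46419 - B{\left(-78 \right)} = 46419 - 2 \left(-78\right) \frac{1}{-199 - 78} \left(1 + \left(-78\right)^{2} - -15522\right) = 46419 - 2 \left(-78\right) \frac{1}{-277} \left(1 + 6084 + 15522\right) = 46419 - 2 \left(-78\right) \left(- \frac{1}{277}\right) 21607 = 46419 - \frac{3370692}{277} = \frac{9487371}{277}$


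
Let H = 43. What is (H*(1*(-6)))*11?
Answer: -2838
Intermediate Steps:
(H*(1*(-6)))*11 = (43*(1*(-6)))*11 = (43*(-6))*11 = -258*11 = -2838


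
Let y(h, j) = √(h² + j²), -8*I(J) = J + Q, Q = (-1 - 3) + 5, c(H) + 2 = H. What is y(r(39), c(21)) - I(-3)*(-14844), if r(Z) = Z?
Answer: 3711 + √1882 ≈ 3754.4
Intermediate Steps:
c(H) = -2 + H
Q = 1 (Q = -4 + 5 = 1)
I(J) = -⅛ - J/8 (I(J) = -(J + 1)/8 = -(1 + J)/8 = -⅛ - J/8)
y(r(39), c(21)) - I(-3)*(-14844) = √(39² + (-2 + 21)²) - (-⅛ - ⅛*(-3))*(-14844) = √(1521 + 19²) - (-⅛ + 3/8)*(-14844) = √(1521 + 361) - (-14844)/4 = √1882 - 1*(-3711) = √1882 + 3711 = 3711 + √1882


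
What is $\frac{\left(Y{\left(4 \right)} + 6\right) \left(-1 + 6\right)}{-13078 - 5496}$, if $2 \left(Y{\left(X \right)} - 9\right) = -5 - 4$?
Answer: $- \frac{105}{37148} \approx -0.0028265$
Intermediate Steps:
$Y{\left(X \right)} = \frac{9}{2}$ ($Y{\left(X \right)} = 9 + \frac{-5 - 4}{2} = 9 + \frac{1}{2} \left(-9\right) = 9 - \frac{9}{2} = \frac{9}{2}$)
$\frac{\left(Y{\left(4 \right)} + 6\right) \left(-1 + 6\right)}{-13078 - 5496} = \frac{\left(\frac{9}{2} + 6\right) \left(-1 + 6\right)}{-13078 - 5496} = \frac{\frac{21}{2} \cdot 5}{-18574} = \frac{105}{2} \left(- \frac{1}{18574}\right) = - \frac{105}{37148}$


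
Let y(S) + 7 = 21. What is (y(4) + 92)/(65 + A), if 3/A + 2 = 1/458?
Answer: 32330/19367 ≈ 1.6693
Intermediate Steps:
y(S) = 14 (y(S) = -7 + 21 = 14)
A = -458/305 (A = 3/(-2 + 1/458) = 3/(-915/458) = 3*(-458/915) = -458/305 ≈ -1.5016)
(y(4) + 92)/(65 + A) = (14 + 92)/(65 - 458/305) = 106/(19367/305) = 106*(305/19367) = 32330/19367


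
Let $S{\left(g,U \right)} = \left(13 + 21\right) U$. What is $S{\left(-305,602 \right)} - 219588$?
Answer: $-199120$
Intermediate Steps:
$S{\left(g,U \right)} = 34 U$
$S{\left(-305,602 \right)} - 219588 = 34 \cdot 602 - 219588 = 20468 - 219588 = -199120$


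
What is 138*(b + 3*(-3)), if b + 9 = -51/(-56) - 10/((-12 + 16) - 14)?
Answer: -62169/28 ≈ -2220.3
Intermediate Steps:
b = -397/56 (b = -9 + (-51/(-56) - 10/((-12 + 16) - 14)) = -9 + (-51*(-1/56) - 10/(4 - 14)) = -9 + (51/56 - 10/(-10)) = -9 + (51/56 - 10*(-1/10)) = -9 + (51/56 + 1) = -9 + 107/56 = -397/56 ≈ -7.0893)
138*(b + 3*(-3)) = 138*(-397/56 + 3*(-3)) = 138*(-397/56 - 9) = 138*(-901/56) = -62169/28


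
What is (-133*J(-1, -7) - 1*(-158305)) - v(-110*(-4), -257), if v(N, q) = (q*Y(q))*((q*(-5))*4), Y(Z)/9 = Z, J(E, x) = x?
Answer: -3055267504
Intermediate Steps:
Y(Z) = 9*Z
v(N, q) = -180*q³ (v(N, q) = (q*(9*q))*((q*(-5))*4) = (9*q²)*(-5*q*4) = (9*q²)*(-20*q) = -180*q³)
(-133*J(-1, -7) - 1*(-158305)) - v(-110*(-4), -257) = (-133*(-7) - 1*(-158305)) - (-180)*(-257)³ = (931 + 158305) - (-180)*(-16974593) = 159236 - 1*3055426740 = 159236 - 3055426740 = -3055267504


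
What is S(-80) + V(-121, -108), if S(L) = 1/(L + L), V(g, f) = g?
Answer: -19361/160 ≈ -121.01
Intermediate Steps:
S(L) = 1/(2*L)
S(-80) + V(-121, -108) = (½)/(-80) - 121 = (½)*(-1/80) - 121 = -1/160 - 121 = -19361/160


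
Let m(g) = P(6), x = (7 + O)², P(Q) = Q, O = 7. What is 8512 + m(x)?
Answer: 8518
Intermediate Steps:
x = 196 (x = (7 + 7)² = 14² = 196)
m(g) = 6
8512 + m(x) = 8512 + 6 = 8518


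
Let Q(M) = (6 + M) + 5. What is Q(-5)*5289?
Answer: 31734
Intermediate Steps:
Q(M) = 11 + M
Q(-5)*5289 = (11 - 5)*5289 = 6*5289 = 31734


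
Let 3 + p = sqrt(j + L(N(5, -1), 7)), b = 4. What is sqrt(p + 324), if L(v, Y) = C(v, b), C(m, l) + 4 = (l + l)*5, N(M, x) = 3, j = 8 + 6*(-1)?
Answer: sqrt(321 + sqrt(38)) ≈ 18.088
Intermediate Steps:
j = 2 (j = 8 - 6 = 2)
C(m, l) = -4 + 10*l (C(m, l) = -4 + (l + l)*5 = -4 + (2*l)*5 = -4 + 10*l)
L(v, Y) = 36 (L(v, Y) = -4 + 10*4 = -4 + 40 = 36)
p = -3 + sqrt(38) (p = -3 + sqrt(2 + 36) = -3 + sqrt(38) ≈ 3.1644)
sqrt(p + 324) = sqrt((-3 + sqrt(38)) + 324) = sqrt(321 + sqrt(38))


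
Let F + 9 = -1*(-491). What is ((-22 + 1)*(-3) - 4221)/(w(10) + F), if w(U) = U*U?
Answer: -693/97 ≈ -7.1443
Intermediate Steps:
w(U) = U²
F = 482 (F = -9 - 1*(-491) = -9 + 491 = 482)
((-22 + 1)*(-3) - 4221)/(w(10) + F) = ((-22 + 1)*(-3) - 4221)/(10² + 482) = (-21*(-3) - 4221)/(100 + 482) = (63 - 4221)/582 = -4158*1/582 = -693/97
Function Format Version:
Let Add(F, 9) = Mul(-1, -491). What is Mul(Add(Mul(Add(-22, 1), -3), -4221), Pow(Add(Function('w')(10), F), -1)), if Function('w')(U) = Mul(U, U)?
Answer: Rational(-693, 97) ≈ -7.1443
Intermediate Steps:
Function('w')(U) = Pow(U, 2)
F = 482 (F = Add(-9, Mul(-1, -491)) = Add(-9, 491) = 482)
Mul(Add(Mul(Add(-22, 1), -3), -4221), Pow(Add(Function('w')(10), F), -1)) = Mul(Add(Mul(Add(-22, 1), -3), -4221), Pow(Add(Pow(10, 2), 482), -1)) = Mul(Add(Mul(-21, -3), -4221), Pow(Add(100, 482), -1)) = Mul(Add(63, -4221), Pow(582, -1)) = Mul(-4158, Rational(1, 582)) = Rational(-693, 97)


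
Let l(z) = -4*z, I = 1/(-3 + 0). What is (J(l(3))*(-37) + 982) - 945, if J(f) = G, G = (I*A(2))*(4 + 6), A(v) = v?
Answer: 851/3 ≈ 283.67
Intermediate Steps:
I = -1/3 (I = 1/(-3) = -1/3 ≈ -0.33333)
G = -20/3 (G = (-1/3*2)*(4 + 6) = -2/3*10 = -20/3 ≈ -6.6667)
J(f) = -20/3
(J(l(3))*(-37) + 982) - 945 = (-20/3*(-37) + 982) - 945 = (740/3 + 982) - 945 = 3686/3 - 945 = 851/3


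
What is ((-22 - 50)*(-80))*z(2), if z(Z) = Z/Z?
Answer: 5760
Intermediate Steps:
z(Z) = 1
((-22 - 50)*(-80))*z(2) = ((-22 - 50)*(-80))*1 = -72*(-80)*1 = 5760*1 = 5760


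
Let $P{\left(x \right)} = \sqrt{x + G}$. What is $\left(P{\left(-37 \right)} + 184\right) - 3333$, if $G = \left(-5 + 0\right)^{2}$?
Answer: $-3149 + 2 i \sqrt{3} \approx -3149.0 + 3.4641 i$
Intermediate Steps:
$G = 25$ ($G = \left(-5\right)^{2} = 25$)
$P{\left(x \right)} = \sqrt{25 + x}$ ($P{\left(x \right)} = \sqrt{x + 25} = \sqrt{25 + x}$)
$\left(P{\left(-37 \right)} + 184\right) - 3333 = \left(\sqrt{25 - 37} + 184\right) - 3333 = \left(\sqrt{-12} + 184\right) - 3333 = \left(2 i \sqrt{3} + 184\right) - 3333 = \left(184 + 2 i \sqrt{3}\right) - 3333 = -3149 + 2 i \sqrt{3}$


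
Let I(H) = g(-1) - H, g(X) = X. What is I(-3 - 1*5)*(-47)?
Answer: -329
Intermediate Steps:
I(H) = -1 - H
I(-3 - 1*5)*(-47) = (-1 - (-3 - 1*5))*(-47) = (-1 - (-3 - 5))*(-47) = (-1 - 1*(-8))*(-47) = (-1 + 8)*(-47) = 7*(-47) = -329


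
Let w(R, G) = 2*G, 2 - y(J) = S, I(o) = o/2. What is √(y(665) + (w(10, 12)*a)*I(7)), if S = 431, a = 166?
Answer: √13515 ≈ 116.25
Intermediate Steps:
I(o) = o/2 (I(o) = o*(½) = o/2)
y(J) = -429 (y(J) = 2 - 1*431 = 2 - 431 = -429)
√(y(665) + (w(10, 12)*a)*I(7)) = √(-429 + ((2*12)*166)*((½)*7)) = √(-429 + (24*166)*(7/2)) = √(-429 + 3984*(7/2)) = √(-429 + 13944) = √13515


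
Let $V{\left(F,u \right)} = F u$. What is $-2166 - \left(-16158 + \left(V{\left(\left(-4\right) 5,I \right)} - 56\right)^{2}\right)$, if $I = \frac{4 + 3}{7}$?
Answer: $8216$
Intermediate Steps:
$I = 1$ ($I = 7 \cdot \frac{1}{7} = 1$)
$-2166 - \left(-16158 + \left(V{\left(\left(-4\right) 5,I \right)} - 56\right)^{2}\right) = -2166 - \left(-16158 + \left(\left(-4\right) 5 \cdot 1 - 56\right)^{2}\right) = -2166 - \left(-16158 + \left(\left(-20\right) 1 - 56\right)^{2}\right) = -2166 - \left(-16158 + \left(-20 - 56\right)^{2}\right) = -2166 - \left(-16158 + \left(-76\right)^{2}\right) = -2166 - \left(-16158 + 5776\right) = -2166 - -10382 = -2166 + 10382 = 8216$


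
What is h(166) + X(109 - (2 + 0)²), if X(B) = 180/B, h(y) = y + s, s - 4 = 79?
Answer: 1755/7 ≈ 250.71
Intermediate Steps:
s = 83 (s = 4 + 79 = 83)
h(y) = 83 + y (h(y) = y + 83 = 83 + y)
h(166) + X(109 - (2 + 0)²) = (83 + 166) + 180/(109 - (2 + 0)²) = 249 + 180/(109 - 1*2²) = 249 + 180/(109 - 1*4) = 249 + 180/(109 - 4) = 249 + 180/105 = 249 + 180*(1/105) = 249 + 12/7 = 1755/7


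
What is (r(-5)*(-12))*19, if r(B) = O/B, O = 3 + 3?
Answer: 1368/5 ≈ 273.60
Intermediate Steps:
O = 6
r(B) = 6/B
(r(-5)*(-12))*19 = ((6/(-5))*(-12))*19 = ((6*(-⅕))*(-12))*19 = -6/5*(-12)*19 = (72/5)*19 = 1368/5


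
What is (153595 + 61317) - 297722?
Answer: -82810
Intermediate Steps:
(153595 + 61317) - 297722 = 214912 - 297722 = -82810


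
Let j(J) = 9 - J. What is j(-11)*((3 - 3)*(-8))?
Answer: 0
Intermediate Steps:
j(-11)*((3 - 3)*(-8)) = (9 - 1*(-11))*((3 - 3)*(-8)) = (9 + 11)*(0*(-8)) = 20*0 = 0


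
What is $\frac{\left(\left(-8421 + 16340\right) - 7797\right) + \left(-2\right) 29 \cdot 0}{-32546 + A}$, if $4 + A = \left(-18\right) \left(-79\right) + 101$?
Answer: $- \frac{122}{31027} \approx -0.0039321$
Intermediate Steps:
$A = 1519$ ($A = -4 + \left(\left(-18\right) \left(-79\right) + 101\right) = -4 + \left(1422 + 101\right) = -4 + 1523 = 1519$)
$\frac{\left(\left(-8421 + 16340\right) - 7797\right) + \left(-2\right) 29 \cdot 0}{-32546 + A} = \frac{\left(\left(-8421 + 16340\right) - 7797\right) + \left(-2\right) 29 \cdot 0}{-32546 + 1519} = \frac{\left(7919 - 7797\right) - 0}{-31027} = \left(122 + 0\right) \left(- \frac{1}{31027}\right) = 122 \left(- \frac{1}{31027}\right) = - \frac{122}{31027}$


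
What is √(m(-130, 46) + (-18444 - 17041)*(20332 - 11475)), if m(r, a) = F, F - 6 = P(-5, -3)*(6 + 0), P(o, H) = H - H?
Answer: I*√314290639 ≈ 17728.0*I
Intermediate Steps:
P(o, H) = 0
F = 6 (F = 6 + 0*(6 + 0) = 6 + 0*6 = 6 + 0 = 6)
m(r, a) = 6
√(m(-130, 46) + (-18444 - 17041)*(20332 - 11475)) = √(6 + (-18444 - 17041)*(20332 - 11475)) = √(6 - 35485*8857) = √(6 - 314290645) = √(-314290639) = I*√314290639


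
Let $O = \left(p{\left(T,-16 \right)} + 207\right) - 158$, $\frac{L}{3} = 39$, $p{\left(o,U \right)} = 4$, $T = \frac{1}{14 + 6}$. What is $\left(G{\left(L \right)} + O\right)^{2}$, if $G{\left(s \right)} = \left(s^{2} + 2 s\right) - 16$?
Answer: $194881600$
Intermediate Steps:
$T = \frac{1}{20} \approx 0.05$
$L = 117$ ($L = 3 \cdot 39 = 117$)
$G{\left(s \right)} = -16 + s^{2} + 2 s$
$O = 53$ ($O = \left(4 + 207\right) - 158 = 211 - 158 = 53$)
$\left(G{\left(L \right)} + O\right)^{2} = \left(\left(-16 + 117^{2} + 2 \cdot 117\right) + 53\right)^{2} = \left(\left(-16 + 13689 + 234\right) + 53\right)^{2} = \left(13907 + 53\right)^{2} = 13960^{2} = 194881600$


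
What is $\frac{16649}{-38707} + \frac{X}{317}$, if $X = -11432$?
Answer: $- \frac{447776157}{12270119} \approx -36.493$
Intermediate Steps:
$\frac{16649}{-38707} + \frac{X}{317} = \frac{16649}{-38707} - \frac{11432}{317} = 16649 \left(- \frac{1}{38707}\right) - \frac{11432}{317} = - \frac{16649}{38707} - \frac{11432}{317} = - \frac{447776157}{12270119}$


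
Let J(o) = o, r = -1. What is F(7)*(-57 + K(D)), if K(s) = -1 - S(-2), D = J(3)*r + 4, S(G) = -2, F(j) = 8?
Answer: -448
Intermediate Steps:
D = 1 (D = 3*(-1) + 4 = -3 + 4 = 1)
K(s) = 1 (K(s) = -1 - 1*(-2) = -1 + 2 = 1)
F(7)*(-57 + K(D)) = 8*(-57 + 1) = 8*(-56) = -448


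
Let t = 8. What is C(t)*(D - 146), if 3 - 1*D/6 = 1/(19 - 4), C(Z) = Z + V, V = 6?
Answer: -8988/5 ≈ -1797.6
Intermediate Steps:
C(Z) = 6 + Z (C(Z) = Z + 6 = 6 + Z)
D = 88/5 (D = 18 - 6/(19 - 4) = 18 - 6/15 = 18 - 6*1/15 = 18 - 2/5 = 88/5 ≈ 17.600)
C(t)*(D - 146) = (6 + 8)*(88/5 - 146) = 14*(-642/5) = -8988/5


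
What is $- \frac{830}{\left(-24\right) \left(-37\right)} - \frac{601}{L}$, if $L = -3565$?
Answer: $- \frac{1212631}{1582860} \approx -0.7661$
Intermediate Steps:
$- \frac{830}{\left(-24\right) \left(-37\right)} - \frac{601}{L} = - \frac{830}{\left(-24\right) \left(-37\right)} - \frac{601}{-3565} = - \frac{830}{888} - - \frac{601}{3565} = \left(-830\right) \frac{1}{888} + \frac{601}{3565} = - \frac{415}{444} + \frac{601}{3565} = - \frac{1212631}{1582860}$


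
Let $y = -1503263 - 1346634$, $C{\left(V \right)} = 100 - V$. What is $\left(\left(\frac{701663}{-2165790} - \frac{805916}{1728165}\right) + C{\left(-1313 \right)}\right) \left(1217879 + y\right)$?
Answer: $- \frac{95848025154980955503}{41587138615} \approx -2.3048 \cdot 10^{9}$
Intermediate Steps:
$y = -2849897$ ($y = -1503263 - 1346634 = -2849897$)
$\left(\left(\frac{701663}{-2165790} - \frac{805916}{1728165}\right) + C{\left(-1313 \right)}\right) \left(1217879 + y\right) = \left(\left(\frac{701663}{-2165790} - \frac{805916}{1728165}\right) + \left(100 - -1313\right)\right) \left(1217879 - 2849897\right) = \left(\left(701663 \left(- \frac{1}{2165790}\right) - \frac{805916}{1728165}\right) + \left(100 + 1313\right)\right) \left(-1632018\right) = \left(\left(- \frac{701663}{2165790} - \frac{805916}{1728165}\right) + 1413\right) \left(-1632018\right) = \left(- \frac{197202283469}{249522831690} + 1413\right) \left(-1632018\right) = \frac{352378558894501}{249522831690} \left(-1632018\right) = - \frac{95848025154980955503}{41587138615}$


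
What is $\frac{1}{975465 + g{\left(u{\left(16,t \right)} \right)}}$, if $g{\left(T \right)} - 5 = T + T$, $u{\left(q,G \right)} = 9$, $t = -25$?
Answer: $\frac{1}{975488} \approx 1.0251 \cdot 10^{-6}$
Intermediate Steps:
$g{\left(T \right)} = 5 + 2 T$ ($g{\left(T \right)} = 5 + \left(T + T\right) = 5 + 2 T$)
$\frac{1}{975465 + g{\left(u{\left(16,t \right)} \right)}} = \frac{1}{975465 + \left(5 + 2 \cdot 9\right)} = \frac{1}{975465 + \left(5 + 18\right)} = \frac{1}{975465 + 23} = \frac{1}{975488}$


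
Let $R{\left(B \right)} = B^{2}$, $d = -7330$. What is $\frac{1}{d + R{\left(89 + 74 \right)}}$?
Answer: $\frac{1}{19239} \approx 5.1978 \cdot 10^{-5}$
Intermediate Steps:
$\frac{1}{d + R{\left(89 + 74 \right)}} = \frac{1}{-7330 + \left(89 + 74\right)^{2}} = \frac{1}{-7330 + 163^{2}} = \frac{1}{-7330 + 26569} = \frac{1}{19239}$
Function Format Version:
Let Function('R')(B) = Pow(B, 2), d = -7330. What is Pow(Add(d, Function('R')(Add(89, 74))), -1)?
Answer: Rational(1, 19239) ≈ 5.1978e-5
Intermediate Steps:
Pow(Add(d, Function('R')(Add(89, 74))), -1) = Pow(Add(-7330, Pow(Add(89, 74), 2)), -1) = Pow(Add(-7330, Pow(163, 2)), -1) = Pow(Add(-7330, 26569), -1) = Pow(19239, -1) = Rational(1, 19239)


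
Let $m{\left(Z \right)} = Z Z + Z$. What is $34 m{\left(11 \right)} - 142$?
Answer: $4346$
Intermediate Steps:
$m{\left(Z \right)} = Z + Z^{2}$ ($m{\left(Z \right)} = Z^{2} + Z = Z + Z^{2}$)
$34 m{\left(11 \right)} - 142 = 34 \cdot 11 \left(1 + 11\right) - 142 = 34 \cdot 11 \cdot 12 - 142 = 34 \cdot 132 - 142 = 4488 - 142 = 4346$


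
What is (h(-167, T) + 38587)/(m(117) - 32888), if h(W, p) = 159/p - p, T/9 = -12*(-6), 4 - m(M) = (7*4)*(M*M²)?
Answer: -8194877/9693658368 ≈ -0.00084539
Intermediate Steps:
m(M) = 4 - 28*M³ (m(M) = 4 - 7*4*M*M² = 4 - 28*M³)
T = 648 (T = 9*(-12*(-6)) = 9*72 = 648)
h(W, p) = -p + 159/p
(h(-167, T) + 38587)/(m(117) - 32888) = ((-1*648 + 159/648) + 38587)/((4 - 28*117³) - 32888) = ((-648 + 159*(1/648)) + 38587)/((4 - 28*1601613) - 32888) = ((-648 + 53/216) + 38587)/((4 - 44845164) - 32888) = (-139915/216 + 38587)/(-44845160 - 32888) = (8194877/216)/(-44878048) = (8194877/216)*(-1/44878048) = -8194877/9693658368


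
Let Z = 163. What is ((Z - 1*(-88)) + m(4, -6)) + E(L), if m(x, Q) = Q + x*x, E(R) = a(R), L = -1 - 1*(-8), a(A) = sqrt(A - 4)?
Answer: 261 + sqrt(3) ≈ 262.73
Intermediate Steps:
a(A) = sqrt(-4 + A)
L = 7 (L = -1 + 8 = 7)
E(R) = sqrt(-4 + R)
m(x, Q) = Q + x**2
((Z - 1*(-88)) + m(4, -6)) + E(L) = ((163 - 1*(-88)) + (-6 + 4**2)) + sqrt(-4 + 7) = ((163 + 88) + (-6 + 16)) + sqrt(3) = (251 + 10) + sqrt(3) = 261 + sqrt(3)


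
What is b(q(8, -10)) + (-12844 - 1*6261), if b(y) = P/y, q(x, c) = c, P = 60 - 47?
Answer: -191063/10 ≈ -19106.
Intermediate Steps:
P = 13
b(y) = 13/y
b(q(8, -10)) + (-12844 - 1*6261) = 13/(-10) + (-12844 - 1*6261) = 13*(-⅒) + (-12844 - 6261) = -13/10 - 19105 = -191063/10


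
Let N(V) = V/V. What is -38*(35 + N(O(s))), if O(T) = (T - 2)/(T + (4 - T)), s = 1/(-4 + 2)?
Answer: -1368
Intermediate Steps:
s = -1/2 (s = 1/(-2) = -1/2 ≈ -0.50000)
O(T) = -1/2 + T/4 (O(T) = (-2 + T)/4 = (-2 + T)*(1/4) = -1/2 + T/4)
N(V) = 1
-38*(35 + N(O(s))) = -38*(35 + 1) = -38*36 = -1368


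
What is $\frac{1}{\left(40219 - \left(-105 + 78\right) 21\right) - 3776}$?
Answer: $\frac{1}{37010} \approx 2.702 \cdot 10^{-5}$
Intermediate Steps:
$\frac{1}{\left(40219 - \left(-105 + 78\right) 21\right) - 3776} = \frac{1}{\left(40219 - \left(-27\right) 21\right) - 3776} = \frac{1}{\left(40219 - -567\right) - 3776} = \frac{1}{\left(40219 + 567\right) - 3776} = \frac{1}{40786 - 3776} = \frac{1}{37010}$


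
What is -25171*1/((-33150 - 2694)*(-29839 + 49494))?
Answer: 25171/704513820 ≈ 3.5728e-5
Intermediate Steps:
-25171*1/((-33150 - 2694)*(-29839 + 49494)) = -25171/(19655*(-35844)) = -25171/(-704513820) = -25171*(-1/704513820) = 25171/704513820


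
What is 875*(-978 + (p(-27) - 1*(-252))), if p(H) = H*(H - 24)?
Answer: 569625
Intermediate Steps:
p(H) = H*(-24 + H)
875*(-978 + (p(-27) - 1*(-252))) = 875*(-978 + (-27*(-24 - 27) - 1*(-252))) = 875*(-978 + (-27*(-51) + 252)) = 875*(-978 + (1377 + 252)) = 875*(-978 + 1629) = 875*651 = 569625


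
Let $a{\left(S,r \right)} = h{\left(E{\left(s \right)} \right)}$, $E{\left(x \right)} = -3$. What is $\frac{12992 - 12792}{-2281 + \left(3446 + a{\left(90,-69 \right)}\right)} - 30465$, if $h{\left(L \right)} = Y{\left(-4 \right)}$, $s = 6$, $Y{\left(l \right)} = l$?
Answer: $- \frac{35369665}{1161} \approx -30465.0$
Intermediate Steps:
$h{\left(L \right)} = -4$
$a{\left(S,r \right)} = -4$
$\frac{12992 - 12792}{-2281 + \left(3446 + a{\left(90,-69 \right)}\right)} - 30465 = \frac{12992 - 12792}{-2281 + \left(3446 - 4\right)} - 30465 = \frac{200}{-2281 + 3442} - 30465 = \frac{200}{1161} - 30465 = - \frac{35369665}{1161}$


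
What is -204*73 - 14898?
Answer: -29790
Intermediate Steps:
-204*73 - 14898 = -14892 - 14898 = -29790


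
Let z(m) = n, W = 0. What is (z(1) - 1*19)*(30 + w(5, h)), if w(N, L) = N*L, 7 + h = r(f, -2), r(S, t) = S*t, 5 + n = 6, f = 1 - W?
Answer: 270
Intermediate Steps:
f = 1 (f = 1 - 1*0 = 1 + 0 = 1)
n = 1 (n = -5 + 6 = 1)
z(m) = 1
h = -9 (h = -7 + 1*(-2) = -7 - 2 = -9)
w(N, L) = L*N
(z(1) - 1*19)*(30 + w(5, h)) = (1 - 1*19)*(30 - 9*5) = (1 - 19)*(30 - 45) = -18*(-15) = 270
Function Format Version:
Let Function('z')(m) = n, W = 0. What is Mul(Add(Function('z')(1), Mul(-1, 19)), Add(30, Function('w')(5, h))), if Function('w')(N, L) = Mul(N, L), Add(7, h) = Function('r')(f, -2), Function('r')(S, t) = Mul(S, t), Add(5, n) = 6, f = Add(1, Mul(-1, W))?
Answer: 270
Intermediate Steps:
f = 1 (f = Add(1, Mul(-1, 0)) = Add(1, 0) = 1)
n = 1 (n = Add(-5, 6) = 1)
Function('z')(m) = 1
h = -9 (h = Add(-7, Mul(1, -2)) = Add(-7, -2) = -9)
Function('w')(N, L) = Mul(L, N)
Mul(Add(Function('z')(1), Mul(-1, 19)), Add(30, Function('w')(5, h))) = Mul(Add(1, Mul(-1, 19)), Add(30, Mul(-9, 5))) = Mul(Add(1, -19), Add(30, -45)) = Mul(-18, -15) = 270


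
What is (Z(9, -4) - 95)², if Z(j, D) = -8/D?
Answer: 8649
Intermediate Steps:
(Z(9, -4) - 95)² = (-8/(-4) - 95)² = (-8*(-¼) - 95)² = (2 - 95)² = (-93)² = 8649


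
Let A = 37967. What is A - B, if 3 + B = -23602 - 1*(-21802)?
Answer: 39770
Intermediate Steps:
B = -1803 (B = -3 + (-23602 - 1*(-21802)) = -3 + (-23602 + 21802) = -3 - 1800 = -1803)
A - B = 37967 - 1*(-1803) = 37967 + 1803 = 39770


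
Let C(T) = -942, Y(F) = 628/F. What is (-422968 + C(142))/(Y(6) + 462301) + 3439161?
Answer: 4770861333207/1387217 ≈ 3.4392e+6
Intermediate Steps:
(-422968 + C(142))/(Y(6) + 462301) + 3439161 = (-422968 - 942)/(628/6 + 462301) + 3439161 = -423910/(628*(1/6) + 462301) + 3439161 = -423910/(314/3 + 462301) + 3439161 = -423910/1387217/3 + 3439161 = -423910*3/1387217 + 3439161 = -1271730/1387217 + 3439161 = 4770861333207/1387217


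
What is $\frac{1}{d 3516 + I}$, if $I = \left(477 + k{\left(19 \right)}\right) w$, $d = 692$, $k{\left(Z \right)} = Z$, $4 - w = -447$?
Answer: $\frac{1}{2656768} \approx 3.764 \cdot 10^{-7}$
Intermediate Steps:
$w = 451$ ($w = 4 - -447 = 4 + 447 = 451$)
$I = 223696$ ($I = \left(477 + 19\right) 451 = 496 \cdot 451 = 223696$)
$\frac{1}{d 3516 + I} = \frac{1}{692 \cdot 3516 + 223696} = \frac{1}{2433072 + 223696} = \frac{1}{2656768}$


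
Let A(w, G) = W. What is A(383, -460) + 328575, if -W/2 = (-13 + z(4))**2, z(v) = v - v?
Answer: 328237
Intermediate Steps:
z(v) = 0
W = -338 (W = -2*(-13 + 0)**2 = -2*(-13)**2 = -2*169 = -338)
A(w, G) = -338
A(383, -460) + 328575 = -338 + 328575 = 328237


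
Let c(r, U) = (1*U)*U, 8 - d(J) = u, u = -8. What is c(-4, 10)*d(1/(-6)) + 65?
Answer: 1665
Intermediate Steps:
d(J) = 16 (d(J) = 8 - 1*(-8) = 8 + 8 = 16)
c(r, U) = U² (c(r, U) = U*U = U²)
c(-4, 10)*d(1/(-6)) + 65 = 10²*16 + 65 = 100*16 + 65 = 1600 + 65 = 1665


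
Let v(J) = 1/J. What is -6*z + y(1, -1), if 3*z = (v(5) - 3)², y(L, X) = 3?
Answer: -317/25 ≈ -12.680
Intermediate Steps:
v(J) = 1/J
z = 196/75 (z = (1/5 - 3)²/3 = (⅕ - 3)²/3 = (-14/5)²/3 = (⅓)*(196/25) = 196/75 ≈ 2.6133)
-6*z + y(1, -1) = -6*196/75 + 3 = -392/25 + 3 = -317/25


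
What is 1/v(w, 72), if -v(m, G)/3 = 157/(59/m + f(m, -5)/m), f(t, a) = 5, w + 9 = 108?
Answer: -64/46629 ≈ -0.0013725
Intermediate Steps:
w = 99 (w = -9 + 108 = 99)
v(m, G) = -471*m/64 (v(m, G) = -471/(59/m + 5/m) = -471/(64/m) = -471*m/64)
1/v(w, 72) = 1/(-471/64*99) = 1/(-46629/64) = -64/46629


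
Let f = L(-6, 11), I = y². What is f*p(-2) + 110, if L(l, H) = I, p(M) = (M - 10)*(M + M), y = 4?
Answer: 878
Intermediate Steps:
p(M) = 2*M*(-10 + M) (p(M) = (-10 + M)*(2*M) = 2*M*(-10 + M))
I = 16 (I = 4² = 16)
L(l, H) = 16
f = 16
f*p(-2) + 110 = 16*(2*(-2)*(-10 - 2)) + 110 = 16*(2*(-2)*(-12)) + 110 = 16*48 + 110 = 768 + 110 = 878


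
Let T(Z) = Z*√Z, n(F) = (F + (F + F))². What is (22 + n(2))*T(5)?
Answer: 290*√5 ≈ 648.46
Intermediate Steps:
n(F) = 9*F² (n(F) = (F + 2*F)² = (3*F)² = 9*F²)
T(Z) = Z^(3/2)
(22 + n(2))*T(5) = (22 + 9*2²)*5^(3/2) = (22 + 9*4)*(5*√5) = (22 + 36)*(5*√5) = 58*(5*√5) = 290*√5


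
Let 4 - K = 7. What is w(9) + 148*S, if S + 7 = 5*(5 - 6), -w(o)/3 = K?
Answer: -1767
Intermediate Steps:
K = -3 (K = 4 - 1*7 = 4 - 7 = -3)
w(o) = 9 (w(o) = -3*(-3) = 9)
S = -12 (S = -7 + 5*(5 - 6) = -7 + 5*(-1) = -7 - 5 = -12)
w(9) + 148*S = 9 + 148*(-12) = 9 - 1776 = -1767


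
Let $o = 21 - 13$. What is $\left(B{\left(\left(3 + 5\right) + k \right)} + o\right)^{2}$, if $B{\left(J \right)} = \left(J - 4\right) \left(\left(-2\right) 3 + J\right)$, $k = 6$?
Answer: $7744$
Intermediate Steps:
$o = 8$ ($o = 21 - 13 = 8$)
$B{\left(J \right)} = \left(-6 + J\right) \left(-4 + J\right)$ ($B{\left(J \right)} = \left(-4 + J\right) \left(-6 + J\right) = \left(-6 + J\right) \left(-4 + J\right)$)
$\left(B{\left(\left(3 + 5\right) + k \right)} + o\right)^{2} = \left(\left(24 + \left(\left(3 + 5\right) + 6\right)^{2} - 10 \left(\left(3 + 5\right) + 6\right)\right) + 8\right)^{2} = \left(\left(24 + \left(8 + 6\right)^{2} - 10 \left(8 + 6\right)\right) + 8\right)^{2} = \left(\left(24 + 14^{2} - 140\right) + 8\right)^{2} = \left(\left(24 + 196 - 140\right) + 8\right)^{2} = \left(80 + 8\right)^{2} = 88^{2} = 7744$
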